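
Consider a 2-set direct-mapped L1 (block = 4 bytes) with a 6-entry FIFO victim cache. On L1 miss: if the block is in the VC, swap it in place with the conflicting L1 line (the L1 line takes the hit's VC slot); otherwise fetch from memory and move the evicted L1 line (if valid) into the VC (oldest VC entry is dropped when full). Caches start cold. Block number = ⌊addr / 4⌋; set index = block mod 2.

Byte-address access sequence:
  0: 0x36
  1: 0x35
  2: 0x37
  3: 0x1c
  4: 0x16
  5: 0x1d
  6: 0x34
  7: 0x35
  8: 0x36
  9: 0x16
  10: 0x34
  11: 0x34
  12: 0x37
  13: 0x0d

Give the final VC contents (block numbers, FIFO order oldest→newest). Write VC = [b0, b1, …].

VC = [7, 5, 13]

0: 0x36 (blk 13, set 1) → MISS  vc=[]
1: 0x35 (blk 13, set 1) → L1-HIT  vc=[]
2: 0x37 (blk 13, set 1) → L1-HIT  vc=[]
3: 0x1c (blk 7, set 1) → MISS  vc=[13]
4: 0x16 (blk 5, set 1) → MISS  vc=[13, 7]
5: 0x1d (blk 7, set 1) → VC-HIT  vc=[13, 5]
6: 0x34 (blk 13, set 1) → VC-HIT  vc=[7, 5]
7: 0x35 (blk 13, set 1) → L1-HIT  vc=[7, 5]
8: 0x36 (blk 13, set 1) → L1-HIT  vc=[7, 5]
9: 0x16 (blk 5, set 1) → VC-HIT  vc=[7, 13]
10: 0x34 (blk 13, set 1) → VC-HIT  vc=[7, 5]
11: 0x34 (blk 13, set 1) → L1-HIT  vc=[7, 5]
12: 0x37 (blk 13, set 1) → L1-HIT  vc=[7, 5]
13: 0xd (blk 3, set 1) → MISS  vc=[7, 5, 13]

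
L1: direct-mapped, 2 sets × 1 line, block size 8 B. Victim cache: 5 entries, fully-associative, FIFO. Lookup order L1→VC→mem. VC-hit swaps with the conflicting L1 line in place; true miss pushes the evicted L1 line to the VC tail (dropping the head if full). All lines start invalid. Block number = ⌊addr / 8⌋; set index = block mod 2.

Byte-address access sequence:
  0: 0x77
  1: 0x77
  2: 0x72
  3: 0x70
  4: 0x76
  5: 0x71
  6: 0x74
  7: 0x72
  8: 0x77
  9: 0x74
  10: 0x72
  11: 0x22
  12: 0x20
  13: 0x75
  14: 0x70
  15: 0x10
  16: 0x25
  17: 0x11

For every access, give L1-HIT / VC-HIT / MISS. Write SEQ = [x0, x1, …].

#0 0x77→b14/s0 MISS; vc=[]
#1 0x77→b14/s0 L1-HIT; vc=[]
#2 0x72→b14/s0 L1-HIT; vc=[]
#3 0x70→b14/s0 L1-HIT; vc=[]
#4 0x76→b14/s0 L1-HIT; vc=[]
#5 0x71→b14/s0 L1-HIT; vc=[]
#6 0x74→b14/s0 L1-HIT; vc=[]
#7 0x72→b14/s0 L1-HIT; vc=[]
#8 0x77→b14/s0 L1-HIT; vc=[]
#9 0x74→b14/s0 L1-HIT; vc=[]
#10 0x72→b14/s0 L1-HIT; vc=[]
#11 0x22→b4/s0 MISS; vc=[14]
#12 0x20→b4/s0 L1-HIT; vc=[14]
#13 0x75→b14/s0 VC-HIT; vc=[4]
#14 0x70→b14/s0 L1-HIT; vc=[4]
#15 0x10→b2/s0 MISS; vc=[4,14]
#16 0x25→b4/s0 VC-HIT; vc=[2,14]
#17 0x11→b2/s0 VC-HIT; vc=[4,14]

SEQ = [MISS, L1-HIT, L1-HIT, L1-HIT, L1-HIT, L1-HIT, L1-HIT, L1-HIT, L1-HIT, L1-HIT, L1-HIT, MISS, L1-HIT, VC-HIT, L1-HIT, MISS, VC-HIT, VC-HIT]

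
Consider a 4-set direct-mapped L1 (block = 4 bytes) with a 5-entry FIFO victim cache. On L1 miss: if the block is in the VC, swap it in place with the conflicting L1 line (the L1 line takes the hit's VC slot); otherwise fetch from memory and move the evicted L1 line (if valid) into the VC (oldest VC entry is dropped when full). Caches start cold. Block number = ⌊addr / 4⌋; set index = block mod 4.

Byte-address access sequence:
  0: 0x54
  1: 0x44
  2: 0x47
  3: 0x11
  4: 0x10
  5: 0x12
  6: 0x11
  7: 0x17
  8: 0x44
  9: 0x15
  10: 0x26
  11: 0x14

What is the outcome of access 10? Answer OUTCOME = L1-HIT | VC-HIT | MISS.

OUTCOME = MISS

  [0] addr=0x54 blk=21 s=1: MISS | VC []
  [1] addr=0x44 blk=17 s=1: MISS | VC [21]
  [2] addr=0x47 blk=17 s=1: L1-HIT | VC [21]
  [3] addr=0x11 blk=4 s=0: MISS | VC [21]
  [4] addr=0x10 blk=4 s=0: L1-HIT | VC [21]
  [5] addr=0x12 blk=4 s=0: L1-HIT | VC [21]
  [6] addr=0x11 blk=4 s=0: L1-HIT | VC [21]
  [7] addr=0x17 blk=5 s=1: MISS | VC [21, 17]
  [8] addr=0x44 blk=17 s=1: VC-HIT | VC [21, 5]
  [9] addr=0x15 blk=5 s=1: VC-HIT | VC [21, 17]
  [10] addr=0x26 blk=9 s=1: MISS | VC [21, 17, 5]
  [11] addr=0x14 blk=5 s=1: VC-HIT | VC [21, 17, 9]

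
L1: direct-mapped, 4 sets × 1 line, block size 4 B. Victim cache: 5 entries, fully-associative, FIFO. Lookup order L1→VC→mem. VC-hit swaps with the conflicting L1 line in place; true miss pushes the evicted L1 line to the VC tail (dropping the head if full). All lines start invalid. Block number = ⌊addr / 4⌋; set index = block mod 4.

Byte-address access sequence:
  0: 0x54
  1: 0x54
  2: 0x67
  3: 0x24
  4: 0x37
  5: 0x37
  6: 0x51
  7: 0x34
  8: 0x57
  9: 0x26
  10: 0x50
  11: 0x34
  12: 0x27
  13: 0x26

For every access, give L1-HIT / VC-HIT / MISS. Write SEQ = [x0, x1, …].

SEQ = [MISS, L1-HIT, MISS, MISS, MISS, L1-HIT, MISS, L1-HIT, VC-HIT, VC-HIT, L1-HIT, VC-HIT, VC-HIT, L1-HIT]

  [0] addr=0x54 blk=21 s=1: MISS | VC []
  [1] addr=0x54 blk=21 s=1: L1-HIT | VC []
  [2] addr=0x67 blk=25 s=1: MISS | VC [21]
  [3] addr=0x24 blk=9 s=1: MISS | VC [21, 25]
  [4] addr=0x37 blk=13 s=1: MISS | VC [21, 25, 9]
  [5] addr=0x37 blk=13 s=1: L1-HIT | VC [21, 25, 9]
  [6] addr=0x51 blk=20 s=0: MISS | VC [21, 25, 9]
  [7] addr=0x34 blk=13 s=1: L1-HIT | VC [21, 25, 9]
  [8] addr=0x57 blk=21 s=1: VC-HIT | VC [13, 25, 9]
  [9] addr=0x26 blk=9 s=1: VC-HIT | VC [13, 25, 21]
  [10] addr=0x50 blk=20 s=0: L1-HIT | VC [13, 25, 21]
  [11] addr=0x34 blk=13 s=1: VC-HIT | VC [9, 25, 21]
  [12] addr=0x27 blk=9 s=1: VC-HIT | VC [13, 25, 21]
  [13] addr=0x26 blk=9 s=1: L1-HIT | VC [13, 25, 21]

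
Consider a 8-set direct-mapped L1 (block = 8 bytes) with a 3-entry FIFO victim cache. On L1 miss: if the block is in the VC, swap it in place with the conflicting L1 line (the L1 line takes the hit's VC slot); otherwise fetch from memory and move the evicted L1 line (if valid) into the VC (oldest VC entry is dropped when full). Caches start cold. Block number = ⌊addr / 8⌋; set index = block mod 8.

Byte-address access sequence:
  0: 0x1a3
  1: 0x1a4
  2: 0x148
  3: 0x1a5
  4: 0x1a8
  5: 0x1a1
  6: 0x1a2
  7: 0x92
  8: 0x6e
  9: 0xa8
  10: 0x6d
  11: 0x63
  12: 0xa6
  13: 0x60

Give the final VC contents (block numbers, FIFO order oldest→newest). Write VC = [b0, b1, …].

0: 0x1a3 (blk 52, set 4) → MISS  vc=[]
1: 0x1a4 (blk 52, set 4) → L1-HIT  vc=[]
2: 0x148 (blk 41, set 1) → MISS  vc=[]
3: 0x1a5 (blk 52, set 4) → L1-HIT  vc=[]
4: 0x1a8 (blk 53, set 5) → MISS  vc=[]
5: 0x1a1 (blk 52, set 4) → L1-HIT  vc=[]
6: 0x1a2 (blk 52, set 4) → L1-HIT  vc=[]
7: 0x92 (blk 18, set 2) → MISS  vc=[]
8: 0x6e (blk 13, set 5) → MISS  vc=[53]
9: 0xa8 (blk 21, set 5) → MISS  vc=[53, 13]
10: 0x6d (blk 13, set 5) → VC-HIT  vc=[53, 21]
11: 0x63 (blk 12, set 4) → MISS  vc=[53, 21, 52]
12: 0xa6 (blk 20, set 4) → MISS  vc=[21, 52, 12]
13: 0x60 (blk 12, set 4) → VC-HIT  vc=[21, 52, 20]

VC = [21, 52, 20]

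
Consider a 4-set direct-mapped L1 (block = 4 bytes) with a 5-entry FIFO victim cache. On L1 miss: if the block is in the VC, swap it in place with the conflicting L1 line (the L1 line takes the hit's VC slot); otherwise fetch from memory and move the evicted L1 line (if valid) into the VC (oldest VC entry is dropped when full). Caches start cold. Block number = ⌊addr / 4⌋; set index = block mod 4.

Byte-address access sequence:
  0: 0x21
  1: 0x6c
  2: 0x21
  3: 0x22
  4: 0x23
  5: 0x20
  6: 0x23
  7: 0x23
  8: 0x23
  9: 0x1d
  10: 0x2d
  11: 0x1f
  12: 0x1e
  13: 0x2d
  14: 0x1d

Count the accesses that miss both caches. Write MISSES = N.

  [0] addr=0x21 blk=8 s=0: MISS | VC []
  [1] addr=0x6c blk=27 s=3: MISS | VC []
  [2] addr=0x21 blk=8 s=0: L1-HIT | VC []
  [3] addr=0x22 blk=8 s=0: L1-HIT | VC []
  [4] addr=0x23 blk=8 s=0: L1-HIT | VC []
  [5] addr=0x20 blk=8 s=0: L1-HIT | VC []
  [6] addr=0x23 blk=8 s=0: L1-HIT | VC []
  [7] addr=0x23 blk=8 s=0: L1-HIT | VC []
  [8] addr=0x23 blk=8 s=0: L1-HIT | VC []
  [9] addr=0x1d blk=7 s=3: MISS | VC [27]
  [10] addr=0x2d blk=11 s=3: MISS | VC [27, 7]
  [11] addr=0x1f blk=7 s=3: VC-HIT | VC [27, 11]
  [12] addr=0x1e blk=7 s=3: L1-HIT | VC [27, 11]
  [13] addr=0x2d blk=11 s=3: VC-HIT | VC [27, 7]
  [14] addr=0x1d blk=7 s=3: VC-HIT | VC [27, 11]

MISSES = 4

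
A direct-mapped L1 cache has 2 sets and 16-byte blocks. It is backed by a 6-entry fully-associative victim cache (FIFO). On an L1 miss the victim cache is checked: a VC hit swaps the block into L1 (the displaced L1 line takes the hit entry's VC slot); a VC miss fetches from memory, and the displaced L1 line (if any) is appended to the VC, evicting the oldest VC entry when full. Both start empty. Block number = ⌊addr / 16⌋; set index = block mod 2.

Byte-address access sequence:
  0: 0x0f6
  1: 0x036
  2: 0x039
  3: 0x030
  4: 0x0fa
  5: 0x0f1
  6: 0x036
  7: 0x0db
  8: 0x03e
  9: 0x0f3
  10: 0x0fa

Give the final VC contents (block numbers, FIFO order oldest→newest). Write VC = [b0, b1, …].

  [0] addr=0xf6 blk=15 s=1: MISS | VC []
  [1] addr=0x36 blk=3 s=1: MISS | VC [15]
  [2] addr=0x39 blk=3 s=1: L1-HIT | VC [15]
  [3] addr=0x30 blk=3 s=1: L1-HIT | VC [15]
  [4] addr=0xfa blk=15 s=1: VC-HIT | VC [3]
  [5] addr=0xf1 blk=15 s=1: L1-HIT | VC [3]
  [6] addr=0x36 blk=3 s=1: VC-HIT | VC [15]
  [7] addr=0xdb blk=13 s=1: MISS | VC [15, 3]
  [8] addr=0x3e blk=3 s=1: VC-HIT | VC [15, 13]
  [9] addr=0xf3 blk=15 s=1: VC-HIT | VC [3, 13]
  [10] addr=0xfa blk=15 s=1: L1-HIT | VC [3, 13]

VC = [3, 13]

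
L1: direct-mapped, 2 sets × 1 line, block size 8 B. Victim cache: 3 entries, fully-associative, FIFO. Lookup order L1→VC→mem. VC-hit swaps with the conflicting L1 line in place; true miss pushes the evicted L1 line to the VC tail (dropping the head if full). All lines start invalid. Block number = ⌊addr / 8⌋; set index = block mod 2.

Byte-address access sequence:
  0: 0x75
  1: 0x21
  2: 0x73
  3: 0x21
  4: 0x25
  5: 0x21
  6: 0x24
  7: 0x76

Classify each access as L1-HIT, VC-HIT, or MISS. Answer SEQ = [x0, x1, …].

0: 0x75 (blk 14, set 0) → MISS  vc=[]
1: 0x21 (blk 4, set 0) → MISS  vc=[14]
2: 0x73 (blk 14, set 0) → VC-HIT  vc=[4]
3: 0x21 (blk 4, set 0) → VC-HIT  vc=[14]
4: 0x25 (blk 4, set 0) → L1-HIT  vc=[14]
5: 0x21 (blk 4, set 0) → L1-HIT  vc=[14]
6: 0x24 (blk 4, set 0) → L1-HIT  vc=[14]
7: 0x76 (blk 14, set 0) → VC-HIT  vc=[4]

SEQ = [MISS, MISS, VC-HIT, VC-HIT, L1-HIT, L1-HIT, L1-HIT, VC-HIT]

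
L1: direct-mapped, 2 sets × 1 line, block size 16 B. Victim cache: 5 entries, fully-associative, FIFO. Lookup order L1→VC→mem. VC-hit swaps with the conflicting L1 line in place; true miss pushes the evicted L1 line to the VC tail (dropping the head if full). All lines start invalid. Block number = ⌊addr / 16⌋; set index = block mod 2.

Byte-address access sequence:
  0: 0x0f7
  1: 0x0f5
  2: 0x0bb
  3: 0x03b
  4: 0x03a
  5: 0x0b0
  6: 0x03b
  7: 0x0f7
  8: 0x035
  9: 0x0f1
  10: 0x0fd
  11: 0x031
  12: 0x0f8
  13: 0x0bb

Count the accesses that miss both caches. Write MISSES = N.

MISSES = 3

  [0] addr=0xf7 blk=15 s=1: MISS | VC []
  [1] addr=0xf5 blk=15 s=1: L1-HIT | VC []
  [2] addr=0xbb blk=11 s=1: MISS | VC [15]
  [3] addr=0x3b blk=3 s=1: MISS | VC [15, 11]
  [4] addr=0x3a blk=3 s=1: L1-HIT | VC [15, 11]
  [5] addr=0xb0 blk=11 s=1: VC-HIT | VC [15, 3]
  [6] addr=0x3b blk=3 s=1: VC-HIT | VC [15, 11]
  [7] addr=0xf7 blk=15 s=1: VC-HIT | VC [3, 11]
  [8] addr=0x35 blk=3 s=1: VC-HIT | VC [15, 11]
  [9] addr=0xf1 blk=15 s=1: VC-HIT | VC [3, 11]
  [10] addr=0xfd blk=15 s=1: L1-HIT | VC [3, 11]
  [11] addr=0x31 blk=3 s=1: VC-HIT | VC [15, 11]
  [12] addr=0xf8 blk=15 s=1: VC-HIT | VC [3, 11]
  [13] addr=0xbb blk=11 s=1: VC-HIT | VC [3, 15]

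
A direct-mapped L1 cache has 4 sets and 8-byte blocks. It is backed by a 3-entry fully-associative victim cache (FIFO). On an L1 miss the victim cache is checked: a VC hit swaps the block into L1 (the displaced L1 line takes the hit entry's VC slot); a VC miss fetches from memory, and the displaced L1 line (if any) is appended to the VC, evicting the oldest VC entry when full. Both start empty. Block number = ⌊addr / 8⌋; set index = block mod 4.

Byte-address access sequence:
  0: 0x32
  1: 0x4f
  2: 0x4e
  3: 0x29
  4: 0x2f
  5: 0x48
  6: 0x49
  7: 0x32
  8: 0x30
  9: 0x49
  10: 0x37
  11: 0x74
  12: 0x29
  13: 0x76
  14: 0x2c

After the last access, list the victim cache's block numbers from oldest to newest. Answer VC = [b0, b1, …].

VC = [9, 6]

  [0] addr=0x32 blk=6 s=2: MISS | VC []
  [1] addr=0x4f blk=9 s=1: MISS | VC []
  [2] addr=0x4e blk=9 s=1: L1-HIT | VC []
  [3] addr=0x29 blk=5 s=1: MISS | VC [9]
  [4] addr=0x2f blk=5 s=1: L1-HIT | VC [9]
  [5] addr=0x48 blk=9 s=1: VC-HIT | VC [5]
  [6] addr=0x49 blk=9 s=1: L1-HIT | VC [5]
  [7] addr=0x32 blk=6 s=2: L1-HIT | VC [5]
  [8] addr=0x30 blk=6 s=2: L1-HIT | VC [5]
  [9] addr=0x49 blk=9 s=1: L1-HIT | VC [5]
  [10] addr=0x37 blk=6 s=2: L1-HIT | VC [5]
  [11] addr=0x74 blk=14 s=2: MISS | VC [5, 6]
  [12] addr=0x29 blk=5 s=1: VC-HIT | VC [9, 6]
  [13] addr=0x76 blk=14 s=2: L1-HIT | VC [9, 6]
  [14] addr=0x2c blk=5 s=1: L1-HIT | VC [9, 6]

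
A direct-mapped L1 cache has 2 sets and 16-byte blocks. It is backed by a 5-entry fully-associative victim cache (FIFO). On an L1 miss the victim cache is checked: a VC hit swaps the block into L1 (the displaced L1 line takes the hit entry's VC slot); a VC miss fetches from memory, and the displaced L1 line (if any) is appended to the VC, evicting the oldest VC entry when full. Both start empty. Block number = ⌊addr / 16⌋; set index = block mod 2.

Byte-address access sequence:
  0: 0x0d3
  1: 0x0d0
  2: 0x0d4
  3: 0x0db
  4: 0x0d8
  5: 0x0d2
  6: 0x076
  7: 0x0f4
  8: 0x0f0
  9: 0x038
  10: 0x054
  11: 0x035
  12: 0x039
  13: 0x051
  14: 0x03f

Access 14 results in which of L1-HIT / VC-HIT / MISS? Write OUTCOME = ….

  [0] addr=0xd3 blk=13 s=1: MISS | VC []
  [1] addr=0xd0 blk=13 s=1: L1-HIT | VC []
  [2] addr=0xd4 blk=13 s=1: L1-HIT | VC []
  [3] addr=0xdb blk=13 s=1: L1-HIT | VC []
  [4] addr=0xd8 blk=13 s=1: L1-HIT | VC []
  [5] addr=0xd2 blk=13 s=1: L1-HIT | VC []
  [6] addr=0x76 blk=7 s=1: MISS | VC [13]
  [7] addr=0xf4 blk=15 s=1: MISS | VC [13, 7]
  [8] addr=0xf0 blk=15 s=1: L1-HIT | VC [13, 7]
  [9] addr=0x38 blk=3 s=1: MISS | VC [13, 7, 15]
  [10] addr=0x54 blk=5 s=1: MISS | VC [13, 7, 15, 3]
  [11] addr=0x35 blk=3 s=1: VC-HIT | VC [13, 7, 15, 5]
  [12] addr=0x39 blk=3 s=1: L1-HIT | VC [13, 7, 15, 5]
  [13] addr=0x51 blk=5 s=1: VC-HIT | VC [13, 7, 15, 3]
  [14] addr=0x3f blk=3 s=1: VC-HIT | VC [13, 7, 15, 5]

OUTCOME = VC-HIT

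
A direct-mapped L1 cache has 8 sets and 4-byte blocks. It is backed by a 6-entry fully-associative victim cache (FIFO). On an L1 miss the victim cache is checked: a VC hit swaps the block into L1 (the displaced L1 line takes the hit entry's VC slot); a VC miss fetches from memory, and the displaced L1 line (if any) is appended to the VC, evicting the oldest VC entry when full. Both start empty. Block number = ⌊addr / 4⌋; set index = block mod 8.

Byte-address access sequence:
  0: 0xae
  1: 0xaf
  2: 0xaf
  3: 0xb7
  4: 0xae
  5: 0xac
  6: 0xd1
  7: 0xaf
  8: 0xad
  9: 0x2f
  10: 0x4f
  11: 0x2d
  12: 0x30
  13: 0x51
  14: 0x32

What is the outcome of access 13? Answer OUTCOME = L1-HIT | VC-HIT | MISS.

OUTCOME = MISS

0: 0xae (blk 43, set 3) → MISS  vc=[]
1: 0xaf (blk 43, set 3) → L1-HIT  vc=[]
2: 0xaf (blk 43, set 3) → L1-HIT  vc=[]
3: 0xb7 (blk 45, set 5) → MISS  vc=[]
4: 0xae (blk 43, set 3) → L1-HIT  vc=[]
5: 0xac (blk 43, set 3) → L1-HIT  vc=[]
6: 0xd1 (blk 52, set 4) → MISS  vc=[]
7: 0xaf (blk 43, set 3) → L1-HIT  vc=[]
8: 0xad (blk 43, set 3) → L1-HIT  vc=[]
9: 0x2f (blk 11, set 3) → MISS  vc=[43]
10: 0x4f (blk 19, set 3) → MISS  vc=[43, 11]
11: 0x2d (blk 11, set 3) → VC-HIT  vc=[43, 19]
12: 0x30 (blk 12, set 4) → MISS  vc=[43, 19, 52]
13: 0x51 (blk 20, set 4) → MISS  vc=[43, 19, 52, 12]
14: 0x32 (blk 12, set 4) → VC-HIT  vc=[43, 19, 52, 20]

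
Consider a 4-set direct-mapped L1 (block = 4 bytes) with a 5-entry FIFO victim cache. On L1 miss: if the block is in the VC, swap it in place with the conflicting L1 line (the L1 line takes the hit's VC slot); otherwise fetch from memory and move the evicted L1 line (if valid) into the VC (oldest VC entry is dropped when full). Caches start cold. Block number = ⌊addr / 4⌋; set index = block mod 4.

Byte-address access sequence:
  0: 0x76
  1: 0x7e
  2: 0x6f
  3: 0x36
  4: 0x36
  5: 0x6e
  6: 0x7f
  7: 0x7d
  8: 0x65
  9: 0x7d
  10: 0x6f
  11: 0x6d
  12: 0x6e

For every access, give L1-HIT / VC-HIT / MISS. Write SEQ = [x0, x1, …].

SEQ = [MISS, MISS, MISS, MISS, L1-HIT, L1-HIT, VC-HIT, L1-HIT, MISS, L1-HIT, VC-HIT, L1-HIT, L1-HIT]

  [0] addr=0x76 blk=29 s=1: MISS | VC []
  [1] addr=0x7e blk=31 s=3: MISS | VC []
  [2] addr=0x6f blk=27 s=3: MISS | VC [31]
  [3] addr=0x36 blk=13 s=1: MISS | VC [31, 29]
  [4] addr=0x36 blk=13 s=1: L1-HIT | VC [31, 29]
  [5] addr=0x6e blk=27 s=3: L1-HIT | VC [31, 29]
  [6] addr=0x7f blk=31 s=3: VC-HIT | VC [27, 29]
  [7] addr=0x7d blk=31 s=3: L1-HIT | VC [27, 29]
  [8] addr=0x65 blk=25 s=1: MISS | VC [27, 29, 13]
  [9] addr=0x7d blk=31 s=3: L1-HIT | VC [27, 29, 13]
  [10] addr=0x6f blk=27 s=3: VC-HIT | VC [31, 29, 13]
  [11] addr=0x6d blk=27 s=3: L1-HIT | VC [31, 29, 13]
  [12] addr=0x6e blk=27 s=3: L1-HIT | VC [31, 29, 13]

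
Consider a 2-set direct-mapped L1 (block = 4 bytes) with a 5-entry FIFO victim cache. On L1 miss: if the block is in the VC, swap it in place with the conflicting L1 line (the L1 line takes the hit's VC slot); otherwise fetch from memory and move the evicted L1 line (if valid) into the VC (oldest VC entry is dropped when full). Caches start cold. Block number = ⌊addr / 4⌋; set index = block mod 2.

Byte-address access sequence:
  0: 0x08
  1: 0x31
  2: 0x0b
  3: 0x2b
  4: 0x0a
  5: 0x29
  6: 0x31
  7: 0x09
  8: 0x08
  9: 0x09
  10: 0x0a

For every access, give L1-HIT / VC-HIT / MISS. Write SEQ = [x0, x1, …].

SEQ = [MISS, MISS, VC-HIT, MISS, VC-HIT, VC-HIT, VC-HIT, VC-HIT, L1-HIT, L1-HIT, L1-HIT]

  [0] addr=0x8 blk=2 s=0: MISS | VC []
  [1] addr=0x31 blk=12 s=0: MISS | VC [2]
  [2] addr=0xb blk=2 s=0: VC-HIT | VC [12]
  [3] addr=0x2b blk=10 s=0: MISS | VC [12, 2]
  [4] addr=0xa blk=2 s=0: VC-HIT | VC [12, 10]
  [5] addr=0x29 blk=10 s=0: VC-HIT | VC [12, 2]
  [6] addr=0x31 blk=12 s=0: VC-HIT | VC [10, 2]
  [7] addr=0x9 blk=2 s=0: VC-HIT | VC [10, 12]
  [8] addr=0x8 blk=2 s=0: L1-HIT | VC [10, 12]
  [9] addr=0x9 blk=2 s=0: L1-HIT | VC [10, 12]
  [10] addr=0xa blk=2 s=0: L1-HIT | VC [10, 12]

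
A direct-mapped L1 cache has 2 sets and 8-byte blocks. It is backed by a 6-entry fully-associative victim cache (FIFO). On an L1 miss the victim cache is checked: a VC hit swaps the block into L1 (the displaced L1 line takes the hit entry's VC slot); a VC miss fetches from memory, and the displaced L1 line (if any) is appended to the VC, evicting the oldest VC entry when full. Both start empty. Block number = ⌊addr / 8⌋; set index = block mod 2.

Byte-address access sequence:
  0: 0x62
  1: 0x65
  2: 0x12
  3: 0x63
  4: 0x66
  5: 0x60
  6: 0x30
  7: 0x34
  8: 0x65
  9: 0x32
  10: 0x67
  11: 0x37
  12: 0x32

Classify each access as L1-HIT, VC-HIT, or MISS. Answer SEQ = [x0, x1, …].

SEQ = [MISS, L1-HIT, MISS, VC-HIT, L1-HIT, L1-HIT, MISS, L1-HIT, VC-HIT, VC-HIT, VC-HIT, VC-HIT, L1-HIT]

  [0] addr=0x62 blk=12 s=0: MISS | VC []
  [1] addr=0x65 blk=12 s=0: L1-HIT | VC []
  [2] addr=0x12 blk=2 s=0: MISS | VC [12]
  [3] addr=0x63 blk=12 s=0: VC-HIT | VC [2]
  [4] addr=0x66 blk=12 s=0: L1-HIT | VC [2]
  [5] addr=0x60 blk=12 s=0: L1-HIT | VC [2]
  [6] addr=0x30 blk=6 s=0: MISS | VC [2, 12]
  [7] addr=0x34 blk=6 s=0: L1-HIT | VC [2, 12]
  [8] addr=0x65 blk=12 s=0: VC-HIT | VC [2, 6]
  [9] addr=0x32 blk=6 s=0: VC-HIT | VC [2, 12]
  [10] addr=0x67 blk=12 s=0: VC-HIT | VC [2, 6]
  [11] addr=0x37 blk=6 s=0: VC-HIT | VC [2, 12]
  [12] addr=0x32 blk=6 s=0: L1-HIT | VC [2, 12]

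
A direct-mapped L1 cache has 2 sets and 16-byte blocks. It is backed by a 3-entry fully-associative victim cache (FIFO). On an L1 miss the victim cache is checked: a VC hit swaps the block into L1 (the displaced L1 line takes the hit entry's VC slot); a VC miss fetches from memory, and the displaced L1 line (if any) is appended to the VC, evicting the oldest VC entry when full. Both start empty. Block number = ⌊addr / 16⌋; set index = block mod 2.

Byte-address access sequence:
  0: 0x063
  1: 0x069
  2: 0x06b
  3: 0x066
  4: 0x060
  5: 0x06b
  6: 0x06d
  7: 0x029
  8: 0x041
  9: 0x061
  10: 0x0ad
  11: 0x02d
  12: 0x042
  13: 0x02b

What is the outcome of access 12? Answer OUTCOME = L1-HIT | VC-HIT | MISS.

0: 0x63 (blk 6, set 0) → MISS  vc=[]
1: 0x69 (blk 6, set 0) → L1-HIT  vc=[]
2: 0x6b (blk 6, set 0) → L1-HIT  vc=[]
3: 0x66 (blk 6, set 0) → L1-HIT  vc=[]
4: 0x60 (blk 6, set 0) → L1-HIT  vc=[]
5: 0x6b (blk 6, set 0) → L1-HIT  vc=[]
6: 0x6d (blk 6, set 0) → L1-HIT  vc=[]
7: 0x29 (blk 2, set 0) → MISS  vc=[6]
8: 0x41 (blk 4, set 0) → MISS  vc=[6, 2]
9: 0x61 (blk 6, set 0) → VC-HIT  vc=[4, 2]
10: 0xad (blk 10, set 0) → MISS  vc=[4, 2, 6]
11: 0x2d (blk 2, set 0) → VC-HIT  vc=[4, 10, 6]
12: 0x42 (blk 4, set 0) → VC-HIT  vc=[2, 10, 6]
13: 0x2b (blk 2, set 0) → VC-HIT  vc=[4, 10, 6]

OUTCOME = VC-HIT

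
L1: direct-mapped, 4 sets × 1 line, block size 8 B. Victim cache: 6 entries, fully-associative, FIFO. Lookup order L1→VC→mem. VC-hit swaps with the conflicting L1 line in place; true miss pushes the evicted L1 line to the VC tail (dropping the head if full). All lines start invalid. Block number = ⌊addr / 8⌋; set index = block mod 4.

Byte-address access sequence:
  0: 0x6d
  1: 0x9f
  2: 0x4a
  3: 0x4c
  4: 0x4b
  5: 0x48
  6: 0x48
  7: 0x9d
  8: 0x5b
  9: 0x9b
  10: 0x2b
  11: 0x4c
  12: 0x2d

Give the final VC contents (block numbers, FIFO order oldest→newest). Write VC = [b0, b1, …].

VC = [13, 11, 9]

0: 0x6d (blk 13, set 1) → MISS  vc=[]
1: 0x9f (blk 19, set 3) → MISS  vc=[]
2: 0x4a (blk 9, set 1) → MISS  vc=[13]
3: 0x4c (blk 9, set 1) → L1-HIT  vc=[13]
4: 0x4b (blk 9, set 1) → L1-HIT  vc=[13]
5: 0x48 (blk 9, set 1) → L1-HIT  vc=[13]
6: 0x48 (blk 9, set 1) → L1-HIT  vc=[13]
7: 0x9d (blk 19, set 3) → L1-HIT  vc=[13]
8: 0x5b (blk 11, set 3) → MISS  vc=[13, 19]
9: 0x9b (blk 19, set 3) → VC-HIT  vc=[13, 11]
10: 0x2b (blk 5, set 1) → MISS  vc=[13, 11, 9]
11: 0x4c (blk 9, set 1) → VC-HIT  vc=[13, 11, 5]
12: 0x2d (blk 5, set 1) → VC-HIT  vc=[13, 11, 9]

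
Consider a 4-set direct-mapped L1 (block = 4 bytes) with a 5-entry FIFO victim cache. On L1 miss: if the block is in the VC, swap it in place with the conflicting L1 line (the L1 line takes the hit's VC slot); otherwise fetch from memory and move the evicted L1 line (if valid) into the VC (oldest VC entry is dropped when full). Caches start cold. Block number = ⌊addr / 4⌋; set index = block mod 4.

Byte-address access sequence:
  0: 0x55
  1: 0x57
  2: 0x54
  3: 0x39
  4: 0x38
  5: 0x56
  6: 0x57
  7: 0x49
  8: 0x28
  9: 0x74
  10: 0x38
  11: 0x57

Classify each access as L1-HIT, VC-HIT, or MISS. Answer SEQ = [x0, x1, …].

  [0] addr=0x55 blk=21 s=1: MISS | VC []
  [1] addr=0x57 blk=21 s=1: L1-HIT | VC []
  [2] addr=0x54 blk=21 s=1: L1-HIT | VC []
  [3] addr=0x39 blk=14 s=2: MISS | VC []
  [4] addr=0x38 blk=14 s=2: L1-HIT | VC []
  [5] addr=0x56 blk=21 s=1: L1-HIT | VC []
  [6] addr=0x57 blk=21 s=1: L1-HIT | VC []
  [7] addr=0x49 blk=18 s=2: MISS | VC [14]
  [8] addr=0x28 blk=10 s=2: MISS | VC [14, 18]
  [9] addr=0x74 blk=29 s=1: MISS | VC [14, 18, 21]
  [10] addr=0x38 blk=14 s=2: VC-HIT | VC [10, 18, 21]
  [11] addr=0x57 blk=21 s=1: VC-HIT | VC [10, 18, 29]

SEQ = [MISS, L1-HIT, L1-HIT, MISS, L1-HIT, L1-HIT, L1-HIT, MISS, MISS, MISS, VC-HIT, VC-HIT]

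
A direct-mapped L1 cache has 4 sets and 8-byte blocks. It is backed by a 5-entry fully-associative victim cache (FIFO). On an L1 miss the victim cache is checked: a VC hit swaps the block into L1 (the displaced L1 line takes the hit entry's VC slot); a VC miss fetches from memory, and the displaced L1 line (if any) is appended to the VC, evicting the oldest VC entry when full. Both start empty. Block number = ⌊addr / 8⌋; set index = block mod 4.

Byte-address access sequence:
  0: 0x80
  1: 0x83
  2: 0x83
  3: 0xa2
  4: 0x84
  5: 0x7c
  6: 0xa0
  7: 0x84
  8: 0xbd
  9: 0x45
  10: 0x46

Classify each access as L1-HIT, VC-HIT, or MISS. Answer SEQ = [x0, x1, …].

SEQ = [MISS, L1-HIT, L1-HIT, MISS, VC-HIT, MISS, VC-HIT, VC-HIT, MISS, MISS, L1-HIT]

0: 0x80 (blk 16, set 0) → MISS  vc=[]
1: 0x83 (blk 16, set 0) → L1-HIT  vc=[]
2: 0x83 (blk 16, set 0) → L1-HIT  vc=[]
3: 0xa2 (blk 20, set 0) → MISS  vc=[16]
4: 0x84 (blk 16, set 0) → VC-HIT  vc=[20]
5: 0x7c (blk 15, set 3) → MISS  vc=[20]
6: 0xa0 (blk 20, set 0) → VC-HIT  vc=[16]
7: 0x84 (blk 16, set 0) → VC-HIT  vc=[20]
8: 0xbd (blk 23, set 3) → MISS  vc=[20, 15]
9: 0x45 (blk 8, set 0) → MISS  vc=[20, 15, 16]
10: 0x46 (blk 8, set 0) → L1-HIT  vc=[20, 15, 16]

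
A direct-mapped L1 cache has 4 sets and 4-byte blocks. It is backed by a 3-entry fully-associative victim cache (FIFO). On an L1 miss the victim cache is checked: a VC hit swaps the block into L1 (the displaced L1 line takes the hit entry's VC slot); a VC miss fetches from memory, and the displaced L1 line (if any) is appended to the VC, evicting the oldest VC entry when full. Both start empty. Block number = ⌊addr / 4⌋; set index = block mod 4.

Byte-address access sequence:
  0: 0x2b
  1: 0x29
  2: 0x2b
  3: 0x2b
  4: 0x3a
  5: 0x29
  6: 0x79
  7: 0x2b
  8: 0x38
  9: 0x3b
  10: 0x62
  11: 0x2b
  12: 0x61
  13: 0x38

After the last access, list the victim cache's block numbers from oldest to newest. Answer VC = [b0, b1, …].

#0 0x2b→b10/s2 MISS; vc=[]
#1 0x29→b10/s2 L1-HIT; vc=[]
#2 0x2b→b10/s2 L1-HIT; vc=[]
#3 0x2b→b10/s2 L1-HIT; vc=[]
#4 0x3a→b14/s2 MISS; vc=[10]
#5 0x29→b10/s2 VC-HIT; vc=[14]
#6 0x79→b30/s2 MISS; vc=[14,10]
#7 0x2b→b10/s2 VC-HIT; vc=[14,30]
#8 0x38→b14/s2 VC-HIT; vc=[10,30]
#9 0x3b→b14/s2 L1-HIT; vc=[10,30]
#10 0x62→b24/s0 MISS; vc=[10,30]
#11 0x2b→b10/s2 VC-HIT; vc=[14,30]
#12 0x61→b24/s0 L1-HIT; vc=[14,30]
#13 0x38→b14/s2 VC-HIT; vc=[10,30]

VC = [10, 30]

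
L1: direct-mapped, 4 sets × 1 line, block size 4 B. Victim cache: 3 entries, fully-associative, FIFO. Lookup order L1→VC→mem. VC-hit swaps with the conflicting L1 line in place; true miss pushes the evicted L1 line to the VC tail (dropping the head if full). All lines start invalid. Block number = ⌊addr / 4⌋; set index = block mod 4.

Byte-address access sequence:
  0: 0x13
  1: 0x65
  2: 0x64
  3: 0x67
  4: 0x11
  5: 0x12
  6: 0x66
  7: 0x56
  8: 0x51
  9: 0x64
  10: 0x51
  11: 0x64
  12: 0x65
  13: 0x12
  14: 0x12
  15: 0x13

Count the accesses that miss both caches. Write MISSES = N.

#0 0x13→b4/s0 MISS; vc=[]
#1 0x65→b25/s1 MISS; vc=[]
#2 0x64→b25/s1 L1-HIT; vc=[]
#3 0x67→b25/s1 L1-HIT; vc=[]
#4 0x11→b4/s0 L1-HIT; vc=[]
#5 0x12→b4/s0 L1-HIT; vc=[]
#6 0x66→b25/s1 L1-HIT; vc=[]
#7 0x56→b21/s1 MISS; vc=[25]
#8 0x51→b20/s0 MISS; vc=[25,4]
#9 0x64→b25/s1 VC-HIT; vc=[21,4]
#10 0x51→b20/s0 L1-HIT; vc=[21,4]
#11 0x64→b25/s1 L1-HIT; vc=[21,4]
#12 0x65→b25/s1 L1-HIT; vc=[21,4]
#13 0x12→b4/s0 VC-HIT; vc=[21,20]
#14 0x12→b4/s0 L1-HIT; vc=[21,20]
#15 0x13→b4/s0 L1-HIT; vc=[21,20]

MISSES = 4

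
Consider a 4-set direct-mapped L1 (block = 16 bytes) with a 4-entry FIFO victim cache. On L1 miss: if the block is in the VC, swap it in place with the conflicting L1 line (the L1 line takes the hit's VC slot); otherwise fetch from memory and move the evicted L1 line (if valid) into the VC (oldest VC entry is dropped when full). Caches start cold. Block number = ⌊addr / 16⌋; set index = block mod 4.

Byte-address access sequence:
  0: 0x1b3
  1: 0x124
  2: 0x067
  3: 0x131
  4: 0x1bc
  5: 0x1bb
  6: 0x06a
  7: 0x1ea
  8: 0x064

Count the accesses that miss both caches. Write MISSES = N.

#0 0x1b3→b27/s3 MISS; vc=[]
#1 0x124→b18/s2 MISS; vc=[]
#2 0x67→b6/s2 MISS; vc=[18]
#3 0x131→b19/s3 MISS; vc=[18,27]
#4 0x1bc→b27/s3 VC-HIT; vc=[18,19]
#5 0x1bb→b27/s3 L1-HIT; vc=[18,19]
#6 0x6a→b6/s2 L1-HIT; vc=[18,19]
#7 0x1ea→b30/s2 MISS; vc=[18,19,6]
#8 0x64→b6/s2 VC-HIT; vc=[18,19,30]

MISSES = 5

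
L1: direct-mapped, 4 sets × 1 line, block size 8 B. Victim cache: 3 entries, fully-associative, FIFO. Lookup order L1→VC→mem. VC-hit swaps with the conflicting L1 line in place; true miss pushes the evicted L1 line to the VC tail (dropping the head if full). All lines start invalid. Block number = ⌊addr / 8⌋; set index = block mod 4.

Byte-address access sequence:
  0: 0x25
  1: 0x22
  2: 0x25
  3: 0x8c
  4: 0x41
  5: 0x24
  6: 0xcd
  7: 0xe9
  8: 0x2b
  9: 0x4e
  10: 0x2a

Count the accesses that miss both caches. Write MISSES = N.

0: 0x25 (blk 4, set 0) → MISS  vc=[]
1: 0x22 (blk 4, set 0) → L1-HIT  vc=[]
2: 0x25 (blk 4, set 0) → L1-HIT  vc=[]
3: 0x8c (blk 17, set 1) → MISS  vc=[]
4: 0x41 (blk 8, set 0) → MISS  vc=[4]
5: 0x24 (blk 4, set 0) → VC-HIT  vc=[8]
6: 0xcd (blk 25, set 1) → MISS  vc=[8, 17]
7: 0xe9 (blk 29, set 1) → MISS  vc=[8, 17, 25]
8: 0x2b (blk 5, set 1) → MISS  vc=[17, 25, 29]
9: 0x4e (blk 9, set 1) → MISS  vc=[25, 29, 5]
10: 0x2a (blk 5, set 1) → VC-HIT  vc=[25, 29, 9]

MISSES = 7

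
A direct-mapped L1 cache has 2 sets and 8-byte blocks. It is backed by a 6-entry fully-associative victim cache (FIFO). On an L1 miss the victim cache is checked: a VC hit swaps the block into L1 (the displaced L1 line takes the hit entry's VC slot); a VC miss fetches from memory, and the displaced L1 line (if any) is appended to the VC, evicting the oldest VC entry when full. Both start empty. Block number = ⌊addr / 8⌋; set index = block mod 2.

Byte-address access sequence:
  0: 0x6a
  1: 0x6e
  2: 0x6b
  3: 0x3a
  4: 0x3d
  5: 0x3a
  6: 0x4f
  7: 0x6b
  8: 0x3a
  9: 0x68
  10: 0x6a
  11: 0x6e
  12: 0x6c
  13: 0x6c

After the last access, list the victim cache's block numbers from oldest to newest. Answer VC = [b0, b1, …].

VC = [9, 7]

#0 0x6a→b13/s1 MISS; vc=[]
#1 0x6e→b13/s1 L1-HIT; vc=[]
#2 0x6b→b13/s1 L1-HIT; vc=[]
#3 0x3a→b7/s1 MISS; vc=[13]
#4 0x3d→b7/s1 L1-HIT; vc=[13]
#5 0x3a→b7/s1 L1-HIT; vc=[13]
#6 0x4f→b9/s1 MISS; vc=[13,7]
#7 0x6b→b13/s1 VC-HIT; vc=[9,7]
#8 0x3a→b7/s1 VC-HIT; vc=[9,13]
#9 0x68→b13/s1 VC-HIT; vc=[9,7]
#10 0x6a→b13/s1 L1-HIT; vc=[9,7]
#11 0x6e→b13/s1 L1-HIT; vc=[9,7]
#12 0x6c→b13/s1 L1-HIT; vc=[9,7]
#13 0x6c→b13/s1 L1-HIT; vc=[9,7]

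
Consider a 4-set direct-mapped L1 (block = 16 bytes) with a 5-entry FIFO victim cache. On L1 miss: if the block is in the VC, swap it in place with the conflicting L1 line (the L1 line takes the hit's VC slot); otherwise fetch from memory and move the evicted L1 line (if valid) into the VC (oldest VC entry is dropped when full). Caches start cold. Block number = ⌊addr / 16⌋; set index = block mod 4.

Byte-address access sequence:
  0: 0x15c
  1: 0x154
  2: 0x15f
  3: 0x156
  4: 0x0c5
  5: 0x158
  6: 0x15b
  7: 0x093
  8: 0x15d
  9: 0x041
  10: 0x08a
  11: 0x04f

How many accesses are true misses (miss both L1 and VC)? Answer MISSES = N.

  [0] addr=0x15c blk=21 s=1: MISS | VC []
  [1] addr=0x154 blk=21 s=1: L1-HIT | VC []
  [2] addr=0x15f blk=21 s=1: L1-HIT | VC []
  [3] addr=0x156 blk=21 s=1: L1-HIT | VC []
  [4] addr=0xc5 blk=12 s=0: MISS | VC []
  [5] addr=0x158 blk=21 s=1: L1-HIT | VC []
  [6] addr=0x15b blk=21 s=1: L1-HIT | VC []
  [7] addr=0x93 blk=9 s=1: MISS | VC [21]
  [8] addr=0x15d blk=21 s=1: VC-HIT | VC [9]
  [9] addr=0x41 blk=4 s=0: MISS | VC [9, 12]
  [10] addr=0x8a blk=8 s=0: MISS | VC [9, 12, 4]
  [11] addr=0x4f blk=4 s=0: VC-HIT | VC [9, 12, 8]

MISSES = 5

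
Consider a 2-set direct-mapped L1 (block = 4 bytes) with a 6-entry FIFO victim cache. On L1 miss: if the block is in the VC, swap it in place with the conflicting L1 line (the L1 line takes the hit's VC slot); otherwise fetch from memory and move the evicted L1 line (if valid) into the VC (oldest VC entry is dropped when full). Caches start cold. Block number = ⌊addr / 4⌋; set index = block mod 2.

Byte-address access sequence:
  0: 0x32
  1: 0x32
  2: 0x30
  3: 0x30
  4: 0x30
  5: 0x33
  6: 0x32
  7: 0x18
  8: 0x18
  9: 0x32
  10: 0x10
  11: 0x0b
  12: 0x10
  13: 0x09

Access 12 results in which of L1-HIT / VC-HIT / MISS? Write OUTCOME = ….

OUTCOME = VC-HIT

0: 0x32 (blk 12, set 0) → MISS  vc=[]
1: 0x32 (blk 12, set 0) → L1-HIT  vc=[]
2: 0x30 (blk 12, set 0) → L1-HIT  vc=[]
3: 0x30 (blk 12, set 0) → L1-HIT  vc=[]
4: 0x30 (blk 12, set 0) → L1-HIT  vc=[]
5: 0x33 (blk 12, set 0) → L1-HIT  vc=[]
6: 0x32 (blk 12, set 0) → L1-HIT  vc=[]
7: 0x18 (blk 6, set 0) → MISS  vc=[12]
8: 0x18 (blk 6, set 0) → L1-HIT  vc=[12]
9: 0x32 (blk 12, set 0) → VC-HIT  vc=[6]
10: 0x10 (blk 4, set 0) → MISS  vc=[6, 12]
11: 0xb (blk 2, set 0) → MISS  vc=[6, 12, 4]
12: 0x10 (blk 4, set 0) → VC-HIT  vc=[6, 12, 2]
13: 0x9 (blk 2, set 0) → VC-HIT  vc=[6, 12, 4]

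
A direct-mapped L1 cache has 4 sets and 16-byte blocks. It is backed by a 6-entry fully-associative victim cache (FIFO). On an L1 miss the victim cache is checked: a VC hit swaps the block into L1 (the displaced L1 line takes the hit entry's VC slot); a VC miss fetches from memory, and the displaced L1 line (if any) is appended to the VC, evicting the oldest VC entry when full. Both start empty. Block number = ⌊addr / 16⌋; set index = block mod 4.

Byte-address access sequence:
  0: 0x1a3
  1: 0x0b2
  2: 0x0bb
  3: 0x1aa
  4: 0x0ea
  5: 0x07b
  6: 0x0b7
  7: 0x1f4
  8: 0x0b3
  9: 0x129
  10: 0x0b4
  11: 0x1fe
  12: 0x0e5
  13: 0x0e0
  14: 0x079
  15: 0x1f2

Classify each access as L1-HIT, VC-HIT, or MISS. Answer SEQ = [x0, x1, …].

SEQ = [MISS, MISS, L1-HIT, L1-HIT, MISS, MISS, VC-HIT, MISS, VC-HIT, MISS, L1-HIT, VC-HIT, VC-HIT, L1-HIT, VC-HIT, VC-HIT]

0: 0x1a3 (blk 26, set 2) → MISS  vc=[]
1: 0xb2 (blk 11, set 3) → MISS  vc=[]
2: 0xbb (blk 11, set 3) → L1-HIT  vc=[]
3: 0x1aa (blk 26, set 2) → L1-HIT  vc=[]
4: 0xea (blk 14, set 2) → MISS  vc=[26]
5: 0x7b (blk 7, set 3) → MISS  vc=[26, 11]
6: 0xb7 (blk 11, set 3) → VC-HIT  vc=[26, 7]
7: 0x1f4 (blk 31, set 3) → MISS  vc=[26, 7, 11]
8: 0xb3 (blk 11, set 3) → VC-HIT  vc=[26, 7, 31]
9: 0x129 (blk 18, set 2) → MISS  vc=[26, 7, 31, 14]
10: 0xb4 (blk 11, set 3) → L1-HIT  vc=[26, 7, 31, 14]
11: 0x1fe (blk 31, set 3) → VC-HIT  vc=[26, 7, 11, 14]
12: 0xe5 (blk 14, set 2) → VC-HIT  vc=[26, 7, 11, 18]
13: 0xe0 (blk 14, set 2) → L1-HIT  vc=[26, 7, 11, 18]
14: 0x79 (blk 7, set 3) → VC-HIT  vc=[26, 31, 11, 18]
15: 0x1f2 (blk 31, set 3) → VC-HIT  vc=[26, 7, 11, 18]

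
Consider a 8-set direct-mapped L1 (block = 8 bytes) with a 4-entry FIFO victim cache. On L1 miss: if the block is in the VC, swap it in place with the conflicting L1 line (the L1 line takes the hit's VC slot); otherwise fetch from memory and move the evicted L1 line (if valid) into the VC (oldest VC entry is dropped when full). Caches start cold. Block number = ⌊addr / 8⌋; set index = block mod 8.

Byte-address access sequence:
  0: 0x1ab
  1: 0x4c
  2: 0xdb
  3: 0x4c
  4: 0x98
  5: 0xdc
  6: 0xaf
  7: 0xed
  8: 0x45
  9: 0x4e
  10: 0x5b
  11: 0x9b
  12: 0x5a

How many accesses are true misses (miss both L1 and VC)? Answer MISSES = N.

MISSES = 8

0: 0x1ab (blk 53, set 5) → MISS  vc=[]
1: 0x4c (blk 9, set 1) → MISS  vc=[]
2: 0xdb (blk 27, set 3) → MISS  vc=[]
3: 0x4c (blk 9, set 1) → L1-HIT  vc=[]
4: 0x98 (blk 19, set 3) → MISS  vc=[27]
5: 0xdc (blk 27, set 3) → VC-HIT  vc=[19]
6: 0xaf (blk 21, set 5) → MISS  vc=[19, 53]
7: 0xed (blk 29, set 5) → MISS  vc=[19, 53, 21]
8: 0x45 (blk 8, set 0) → MISS  vc=[19, 53, 21]
9: 0x4e (blk 9, set 1) → L1-HIT  vc=[19, 53, 21]
10: 0x5b (blk 11, set 3) → MISS  vc=[19, 53, 21, 27]
11: 0x9b (blk 19, set 3) → VC-HIT  vc=[11, 53, 21, 27]
12: 0x5a (blk 11, set 3) → VC-HIT  vc=[19, 53, 21, 27]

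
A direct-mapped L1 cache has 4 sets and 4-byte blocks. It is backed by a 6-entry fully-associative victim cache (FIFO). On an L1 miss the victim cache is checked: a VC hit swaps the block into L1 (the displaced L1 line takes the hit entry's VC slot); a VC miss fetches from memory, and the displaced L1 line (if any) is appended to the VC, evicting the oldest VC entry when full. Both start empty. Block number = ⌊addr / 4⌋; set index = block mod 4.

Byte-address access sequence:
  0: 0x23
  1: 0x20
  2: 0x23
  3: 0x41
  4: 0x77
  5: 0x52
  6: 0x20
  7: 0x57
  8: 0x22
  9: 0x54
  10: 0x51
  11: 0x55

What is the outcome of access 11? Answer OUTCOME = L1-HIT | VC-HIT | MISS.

OUTCOME = L1-HIT

#0 0x23→b8/s0 MISS; vc=[]
#1 0x20→b8/s0 L1-HIT; vc=[]
#2 0x23→b8/s0 L1-HIT; vc=[]
#3 0x41→b16/s0 MISS; vc=[8]
#4 0x77→b29/s1 MISS; vc=[8]
#5 0x52→b20/s0 MISS; vc=[8,16]
#6 0x20→b8/s0 VC-HIT; vc=[20,16]
#7 0x57→b21/s1 MISS; vc=[20,16,29]
#8 0x22→b8/s0 L1-HIT; vc=[20,16,29]
#9 0x54→b21/s1 L1-HIT; vc=[20,16,29]
#10 0x51→b20/s0 VC-HIT; vc=[8,16,29]
#11 0x55→b21/s1 L1-HIT; vc=[8,16,29]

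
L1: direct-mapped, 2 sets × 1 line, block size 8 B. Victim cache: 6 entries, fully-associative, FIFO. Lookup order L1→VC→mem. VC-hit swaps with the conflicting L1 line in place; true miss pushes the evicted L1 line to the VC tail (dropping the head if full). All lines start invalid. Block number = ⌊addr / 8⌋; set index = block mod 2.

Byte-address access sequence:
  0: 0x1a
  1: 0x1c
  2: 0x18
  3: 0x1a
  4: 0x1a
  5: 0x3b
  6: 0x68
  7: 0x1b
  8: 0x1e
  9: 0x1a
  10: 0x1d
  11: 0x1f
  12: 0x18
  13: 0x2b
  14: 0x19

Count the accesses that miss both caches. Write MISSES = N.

MISSES = 4

  [0] addr=0x1a blk=3 s=1: MISS | VC []
  [1] addr=0x1c blk=3 s=1: L1-HIT | VC []
  [2] addr=0x18 blk=3 s=1: L1-HIT | VC []
  [3] addr=0x1a blk=3 s=1: L1-HIT | VC []
  [4] addr=0x1a blk=3 s=1: L1-HIT | VC []
  [5] addr=0x3b blk=7 s=1: MISS | VC [3]
  [6] addr=0x68 blk=13 s=1: MISS | VC [3, 7]
  [7] addr=0x1b blk=3 s=1: VC-HIT | VC [13, 7]
  [8] addr=0x1e blk=3 s=1: L1-HIT | VC [13, 7]
  [9] addr=0x1a blk=3 s=1: L1-HIT | VC [13, 7]
  [10] addr=0x1d blk=3 s=1: L1-HIT | VC [13, 7]
  [11] addr=0x1f blk=3 s=1: L1-HIT | VC [13, 7]
  [12] addr=0x18 blk=3 s=1: L1-HIT | VC [13, 7]
  [13] addr=0x2b blk=5 s=1: MISS | VC [13, 7, 3]
  [14] addr=0x19 blk=3 s=1: VC-HIT | VC [13, 7, 5]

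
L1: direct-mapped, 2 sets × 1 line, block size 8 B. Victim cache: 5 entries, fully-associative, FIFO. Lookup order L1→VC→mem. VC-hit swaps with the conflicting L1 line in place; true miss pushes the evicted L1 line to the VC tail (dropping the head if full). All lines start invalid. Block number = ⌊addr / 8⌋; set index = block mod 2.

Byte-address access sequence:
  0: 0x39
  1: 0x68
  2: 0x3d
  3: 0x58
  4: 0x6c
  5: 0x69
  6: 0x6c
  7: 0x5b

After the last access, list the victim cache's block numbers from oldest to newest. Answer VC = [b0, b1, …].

VC = [13, 7]

  [0] addr=0x39 blk=7 s=1: MISS | VC []
  [1] addr=0x68 blk=13 s=1: MISS | VC [7]
  [2] addr=0x3d blk=7 s=1: VC-HIT | VC [13]
  [3] addr=0x58 blk=11 s=1: MISS | VC [13, 7]
  [4] addr=0x6c blk=13 s=1: VC-HIT | VC [11, 7]
  [5] addr=0x69 blk=13 s=1: L1-HIT | VC [11, 7]
  [6] addr=0x6c blk=13 s=1: L1-HIT | VC [11, 7]
  [7] addr=0x5b blk=11 s=1: VC-HIT | VC [13, 7]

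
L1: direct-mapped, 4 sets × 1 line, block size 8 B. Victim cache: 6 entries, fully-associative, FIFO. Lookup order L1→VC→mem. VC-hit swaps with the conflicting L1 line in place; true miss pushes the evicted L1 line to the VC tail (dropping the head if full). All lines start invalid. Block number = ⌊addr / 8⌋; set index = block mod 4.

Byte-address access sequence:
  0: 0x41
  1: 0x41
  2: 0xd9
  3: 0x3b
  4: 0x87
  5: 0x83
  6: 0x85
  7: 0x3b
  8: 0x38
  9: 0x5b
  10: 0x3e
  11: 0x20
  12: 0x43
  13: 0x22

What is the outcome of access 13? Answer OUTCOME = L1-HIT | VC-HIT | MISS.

#0 0x41→b8/s0 MISS; vc=[]
#1 0x41→b8/s0 L1-HIT; vc=[]
#2 0xd9→b27/s3 MISS; vc=[]
#3 0x3b→b7/s3 MISS; vc=[27]
#4 0x87→b16/s0 MISS; vc=[27,8]
#5 0x83→b16/s0 L1-HIT; vc=[27,8]
#6 0x85→b16/s0 L1-HIT; vc=[27,8]
#7 0x3b→b7/s3 L1-HIT; vc=[27,8]
#8 0x38→b7/s3 L1-HIT; vc=[27,8]
#9 0x5b→b11/s3 MISS; vc=[27,8,7]
#10 0x3e→b7/s3 VC-HIT; vc=[27,8,11]
#11 0x20→b4/s0 MISS; vc=[27,8,11,16]
#12 0x43→b8/s0 VC-HIT; vc=[27,4,11,16]
#13 0x22→b4/s0 VC-HIT; vc=[27,8,11,16]

OUTCOME = VC-HIT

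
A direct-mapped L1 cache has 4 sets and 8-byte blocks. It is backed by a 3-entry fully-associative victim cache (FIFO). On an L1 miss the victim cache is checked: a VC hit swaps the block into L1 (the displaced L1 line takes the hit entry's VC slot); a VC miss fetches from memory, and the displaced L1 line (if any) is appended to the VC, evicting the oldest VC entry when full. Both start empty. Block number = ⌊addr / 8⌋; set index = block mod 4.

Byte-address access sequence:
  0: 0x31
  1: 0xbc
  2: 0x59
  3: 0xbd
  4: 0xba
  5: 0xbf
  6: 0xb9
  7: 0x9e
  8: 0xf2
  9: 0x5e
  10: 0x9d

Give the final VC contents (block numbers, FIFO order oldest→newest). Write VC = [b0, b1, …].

#0 0x31→b6/s2 MISS; vc=[]
#1 0xbc→b23/s3 MISS; vc=[]
#2 0x59→b11/s3 MISS; vc=[23]
#3 0xbd→b23/s3 VC-HIT; vc=[11]
#4 0xba→b23/s3 L1-HIT; vc=[11]
#5 0xbf→b23/s3 L1-HIT; vc=[11]
#6 0xb9→b23/s3 L1-HIT; vc=[11]
#7 0x9e→b19/s3 MISS; vc=[11,23]
#8 0xf2→b30/s2 MISS; vc=[11,23,6]
#9 0x5e→b11/s3 VC-HIT; vc=[19,23,6]
#10 0x9d→b19/s3 VC-HIT; vc=[11,23,6]

VC = [11, 23, 6]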